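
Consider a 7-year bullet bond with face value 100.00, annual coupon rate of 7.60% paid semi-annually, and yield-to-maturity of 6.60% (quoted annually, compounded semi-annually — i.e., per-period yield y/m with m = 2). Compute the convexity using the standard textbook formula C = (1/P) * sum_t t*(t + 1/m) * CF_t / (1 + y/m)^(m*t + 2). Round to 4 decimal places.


Answer: Convexity = 36.2856

Derivation:
Coupon per period c = face * coupon_rate / m = 3.800000
Periods per year m = 2; per-period yield y/m = 0.033000
Number of cashflows N = 14
Cashflows (t years, CF_t, discount factor 1/(1+y/m)^(m*t), PV):
  t = 0.5000: CF_t = 3.800000, DF = 0.968054, PV = 3.678606
  t = 1.0000: CF_t = 3.800000, DF = 0.937129, PV = 3.561090
  t = 1.5000: CF_t = 3.800000, DF = 0.907192, PV = 3.447328
  t = 2.0000: CF_t = 3.800000, DF = 0.878211, PV = 3.337201
  t = 2.5000: CF_t = 3.800000, DF = 0.850156, PV = 3.230591
  t = 3.0000: CF_t = 3.800000, DF = 0.822997, PV = 3.127387
  t = 3.5000: CF_t = 3.800000, DF = 0.796705, PV = 3.027480
  t = 4.0000: CF_t = 3.800000, DF = 0.771254, PV = 2.930765
  t = 4.5000: CF_t = 3.800000, DF = 0.746616, PV = 2.837140
  t = 5.0000: CF_t = 3.800000, DF = 0.722764, PV = 2.746505
  t = 5.5000: CF_t = 3.800000, DF = 0.699675, PV = 2.658766
  t = 6.0000: CF_t = 3.800000, DF = 0.677323, PV = 2.573829
  t = 6.5000: CF_t = 3.800000, DF = 0.655686, PV = 2.491606
  t = 7.0000: CF_t = 103.800000, DF = 0.634739, PV = 65.885956
Price P = sum_t PV_t = 105.534251
Convexity numerator sum_t t*(t + 1/m) * CF_t / (1+y/m)^(m*t + 2):
  t = 0.5000: term = 1.723664
  t = 1.0000: term = 5.005801
  t = 1.5000: term = 9.691773
  t = 2.0000: term = 15.636936
  t = 2.5000: term = 22.706103
  t = 3.0000: term = 30.773034
  t = 3.5000: term = 39.719954
  t = 4.0000: term = 49.437089
  t = 4.5000: term = 59.822227
  t = 5.0000: term = 70.780305
  t = 5.5000: term = 82.223007
  t = 6.0000: term = 94.068388
  t = 6.5000: term = 106.240516
  t = 7.0000: term = 3241.540952
Convexity = (1/P) * sum = 3829.369751 / 105.534251 = 36.285563


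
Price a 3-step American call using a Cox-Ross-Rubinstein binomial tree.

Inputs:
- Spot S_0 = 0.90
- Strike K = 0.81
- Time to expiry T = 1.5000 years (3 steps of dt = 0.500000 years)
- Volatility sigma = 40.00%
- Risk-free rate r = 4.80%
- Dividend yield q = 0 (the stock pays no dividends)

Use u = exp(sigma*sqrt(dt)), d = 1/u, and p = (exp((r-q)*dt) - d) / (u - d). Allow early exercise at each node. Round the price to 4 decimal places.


Answer: Price = V(0,0) = 0.2528

Derivation:
dt = T/N = 0.500000
u = exp(sigma*sqrt(dt)) = 1.326896; d = 1/u = 0.753638
p = (exp((r-q)*dt) - d) / (u - d) = 0.472129
Discount per step: exp(-r*dt) = 0.976286
Stock lattice S(k, i) with i counting down-moves:
  k=0: S(0,0) = 0.9000
  k=1: S(1,0) = 1.1942; S(1,1) = 0.6783
  k=2: S(2,0) = 1.5846; S(2,1) = 0.9000; S(2,2) = 0.5112
  k=3: S(3,0) = 2.1026; S(3,1) = 1.1942; S(3,2) = 0.6783; S(3,3) = 0.3852
Terminal payoffs V(N, i) = max(S_T - K, 0):
  V(3,0) = 1.292585; V(3,1) = 0.384207; V(3,2) = 0.000000; V(3,3) = 0.000000
Backward induction: V(k, i) = exp(-r*dt) * [p * V(k+1, i) + (1-p) * V(k+1, i+1)]; then take max(V_cont, immediate exercise) for American.
  V(2,0) = exp(-r*dt) * [p*1.292585 + (1-p)*0.384207] = 0.793797; exercise = 0.774589; V(2,0) = max -> 0.793797
  V(2,1) = exp(-r*dt) * [p*0.384207 + (1-p)*0.000000] = 0.177094; exercise = 0.090000; V(2,1) = max -> 0.177094
  V(2,2) = exp(-r*dt) * [p*0.000000 + (1-p)*0.000000] = 0.000000; exercise = 0.000000; V(2,2) = max -> 0.000000
  V(1,0) = exp(-r*dt) * [p*0.793797 + (1-p)*0.177094] = 0.457153; exercise = 0.384207; V(1,0) = max -> 0.457153
  V(1,1) = exp(-r*dt) * [p*0.177094 + (1-p)*0.000000] = 0.081628; exercise = 0.000000; V(1,1) = max -> 0.081628
  V(0,0) = exp(-r*dt) * [p*0.457153 + (1-p)*0.081628] = 0.252784; exercise = 0.090000; V(0,0) = max -> 0.252784


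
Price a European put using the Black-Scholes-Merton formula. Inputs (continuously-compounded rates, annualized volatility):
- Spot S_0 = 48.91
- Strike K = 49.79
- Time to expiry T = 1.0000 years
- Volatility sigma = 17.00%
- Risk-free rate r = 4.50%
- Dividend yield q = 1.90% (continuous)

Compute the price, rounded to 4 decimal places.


Answer: Price = 3.0461

Derivation:
d1 = (ln(S/K) + (r - q + 0.5*sigma^2) * T) / (sigma * sqrt(T)) = 0.13304538
d2 = d1 - sigma * sqrt(T) = -0.03695462
exp(-rT) = 0.95599748; exp(-qT) = 0.98117936
P = K * exp(-rT) * N(-d2) - S_0 * exp(-qT) * N(-d1)
N(-d1) = 0.44707875; N(-d2) = 0.51473941
P = 49.7900 * 0.95599748 * 0.51473941 - 48.9100 * 0.98117936 * 0.44707875 = 3.0461


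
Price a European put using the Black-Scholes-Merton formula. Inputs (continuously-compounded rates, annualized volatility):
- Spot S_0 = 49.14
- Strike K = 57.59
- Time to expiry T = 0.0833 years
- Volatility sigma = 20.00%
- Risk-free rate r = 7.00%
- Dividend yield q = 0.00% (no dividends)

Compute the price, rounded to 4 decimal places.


d1 = (ln(S/K) + (r - q + 0.5*sigma^2) * T) / (sigma * sqrt(T)) = -2.61901357
d2 = d1 - sigma * sqrt(T) = -2.67673705
exp(-rT) = 0.99418597; exp(-qT) = 1.00000000
P = K * exp(-rT) * N(-d2) - S_0 * exp(-qT) * N(-d1)
N(-d1) = 0.99559078; N(-d2) = 0.99628285
P = 57.5900 * 0.99418597 * 0.99628285 - 49.1400 * 1.00000000 * 0.99559078 = 8.1190

Answer: Price = 8.1190


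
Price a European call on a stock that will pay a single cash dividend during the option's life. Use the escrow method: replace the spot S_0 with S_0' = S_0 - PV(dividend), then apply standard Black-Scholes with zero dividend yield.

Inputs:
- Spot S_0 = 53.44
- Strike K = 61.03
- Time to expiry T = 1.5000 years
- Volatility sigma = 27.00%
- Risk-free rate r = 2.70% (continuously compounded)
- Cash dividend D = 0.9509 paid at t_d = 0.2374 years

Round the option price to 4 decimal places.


PV(D) = D * exp(-r * t_d) = 0.9509 * 0.99361070 = 0.94482441
S_0' = S_0 - PV(D) = 53.4400 - 0.94482441 = 52.49517559
d1 = (ln(S_0'/K) + (r + sigma^2/2)*T) / (sigma*sqrt(T)) = -0.16774249
d2 = d1 - sigma*sqrt(T) = -0.49842361
exp(-rT) = 0.96030916
N(d1) = 0.43339293; N(d2) = 0.30909275
C = S_0' * N(d1) - K * exp(-rT) * N(d2) = 52.49517559 * 0.43339293 - 61.0300 * 0.96030916 * 0.30909275 = 4.6358

Answer: Price = 4.6358


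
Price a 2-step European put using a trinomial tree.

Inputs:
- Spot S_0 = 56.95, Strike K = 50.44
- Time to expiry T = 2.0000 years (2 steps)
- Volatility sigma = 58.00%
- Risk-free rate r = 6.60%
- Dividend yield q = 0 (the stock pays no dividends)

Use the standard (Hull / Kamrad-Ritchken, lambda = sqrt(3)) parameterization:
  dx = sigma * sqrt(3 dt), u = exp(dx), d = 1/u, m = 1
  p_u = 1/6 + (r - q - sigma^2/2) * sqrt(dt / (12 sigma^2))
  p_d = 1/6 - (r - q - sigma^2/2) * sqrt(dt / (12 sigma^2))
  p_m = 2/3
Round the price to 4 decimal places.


Answer: Price = V(0,0) = 9.2949

Derivation:
dt = T/N = 1.000000; dx = sigma*sqrt(3*dt) = 1.004589
u = exp(dx) = 2.730786; d = 1/u = 0.366195
p_u = 0.115800, p_m = 0.666667, p_d = 0.217533
Discount per step: exp(-r*dt) = 0.936131
Stock lattice S(k, j) with j the centered position index:
  k=0: S(0,+0) = 56.9500
  k=1: S(1,-1) = 20.8548; S(1,+0) = 56.9500; S(1,+1) = 155.5183
  k=2: S(2,-2) = 7.6369; S(2,-1) = 20.8548; S(2,+0) = 56.9500; S(2,+1) = 155.5183; S(2,+2) = 424.6871
Terminal payoffs V(N, j) = max(K - S_T, 0):
  V(2,-2) = 42.803077; V(2,-1) = 29.585198; V(2,+0) = 0.000000; V(2,+1) = 0.000000; V(2,+2) = 0.000000
Backward induction: V(k, j) = exp(-r*dt) * [p_u * V(k+1, j+1) + p_m * V(k+1, j) + p_d * V(k+1, j-1)]
  V(1,-1) = exp(-r*dt) * [p_u*0.000000 + p_m*29.585198 + p_d*42.803077] = 27.180145
  V(1,+0) = exp(-r*dt) * [p_u*0.000000 + p_m*0.000000 + p_d*29.585198] = 6.024717
  V(1,+1) = exp(-r*dt) * [p_u*0.000000 + p_m*0.000000 + p_d*0.000000] = 0.000000
  V(0,+0) = exp(-r*dt) * [p_u*0.000000 + p_m*6.024717 + p_d*27.180145] = 9.294901


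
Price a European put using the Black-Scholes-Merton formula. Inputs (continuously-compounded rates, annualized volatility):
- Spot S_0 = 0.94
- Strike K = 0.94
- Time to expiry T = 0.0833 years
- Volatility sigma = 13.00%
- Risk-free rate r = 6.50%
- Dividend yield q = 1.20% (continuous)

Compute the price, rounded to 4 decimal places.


Answer: Price = 0.0121

Derivation:
d1 = (ln(S/K) + (r - q + 0.5*sigma^2) * T) / (sigma * sqrt(T)) = 0.13642722
d2 = d1 - sigma * sqrt(T) = 0.09890696
exp(-rT) = 0.99460013; exp(-qT) = 0.99900090
P = K * exp(-rT) * N(-d2) - S_0 * exp(-qT) * N(-d1)
N(-d1) = 0.44574178; N(-d2) = 0.46060607
P = 0.9400 * 0.99460013 * 0.46060607 - 0.9400 * 0.99900090 * 0.44574178 = 0.0121


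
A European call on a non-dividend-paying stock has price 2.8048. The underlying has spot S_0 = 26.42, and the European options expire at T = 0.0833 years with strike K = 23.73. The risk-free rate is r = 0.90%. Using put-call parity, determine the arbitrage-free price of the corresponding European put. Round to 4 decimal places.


Put-call parity: C - P = S_0 * exp(-qT) - K * exp(-rT).
S_0 * exp(-qT) = 26.4200 * 1.00000000 = 26.42000000
K * exp(-rT) = 23.7300 * 0.99925058 = 23.71221629
P = C - S*exp(-qT) + K*exp(-rT)
P = 2.8048 - 26.42000000 + 23.71221629 = 0.0970

Answer: Put price = 0.0970


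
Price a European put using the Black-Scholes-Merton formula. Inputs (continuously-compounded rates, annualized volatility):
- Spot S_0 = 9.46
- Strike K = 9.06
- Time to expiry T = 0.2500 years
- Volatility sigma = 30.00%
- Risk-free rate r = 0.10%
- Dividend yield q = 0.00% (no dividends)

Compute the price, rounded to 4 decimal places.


d1 = (ln(S/K) + (r - q + 0.5*sigma^2) * T) / (sigma * sqrt(T)) = 0.36468842
d2 = d1 - sigma * sqrt(T) = 0.21468842
exp(-rT) = 0.99975003; exp(-qT) = 1.00000000
P = K * exp(-rT) * N(-d2) - S_0 * exp(-qT) * N(-d1)
N(-d1) = 0.35767200; N(-d2) = 0.41500513
P = 9.0600 * 0.99975003 * 0.41500513 - 9.4600 * 1.00000000 * 0.35767200 = 0.3754

Answer: Price = 0.3754


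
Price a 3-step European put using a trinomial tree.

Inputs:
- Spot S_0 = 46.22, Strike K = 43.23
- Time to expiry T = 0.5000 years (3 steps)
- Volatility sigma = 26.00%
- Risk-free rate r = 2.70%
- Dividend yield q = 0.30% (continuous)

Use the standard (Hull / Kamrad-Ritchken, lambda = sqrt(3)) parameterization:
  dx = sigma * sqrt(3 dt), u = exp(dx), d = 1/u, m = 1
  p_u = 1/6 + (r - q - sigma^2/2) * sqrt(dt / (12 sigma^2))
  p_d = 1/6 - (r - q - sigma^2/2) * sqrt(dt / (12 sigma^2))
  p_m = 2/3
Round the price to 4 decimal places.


Answer: Price = V(0,0) = 1.8721

Derivation:
dt = T/N = 0.166667; dx = sigma*sqrt(3*dt) = 0.183848
u = exp(dx) = 1.201833; d = 1/u = 0.832062
p_u = 0.162225, p_m = 0.666667, p_d = 0.171109
Discount per step: exp(-r*dt) = 0.995510
Stock lattice S(k, j) with j the centered position index:
  k=0: S(0,+0) = 46.2200
  k=1: S(1,-1) = 38.4579; S(1,+0) = 46.2200; S(1,+1) = 55.5487
  k=2: S(2,-2) = 31.9994; S(2,-1) = 38.4579; S(2,+0) = 46.2200; S(2,+1) = 55.5487; S(2,+2) = 66.7603
  k=3: S(3,-3) = 26.6255; S(3,-2) = 31.9994; S(3,-1) = 38.4579; S(3,+0) = 46.2200; S(3,+1) = 55.5487; S(3,+2) = 66.7603; S(3,+3) = 80.2347
Terminal payoffs V(N, j) = max(K - S_T, 0):
  V(3,-3) = 16.604502; V(3,-2) = 11.230602; V(3,-1) = 4.772073; V(3,+0) = 0.000000; V(3,+1) = 0.000000; V(3,+2) = 0.000000; V(3,+3) = 0.000000
Backward induction: V(k, j) = exp(-r*dt) * [p_u * V(k+1, j+1) + p_m * V(k+1, j) + p_d * V(k+1, j-1)]
  V(2,-2) = exp(-r*dt) * [p_u*4.772073 + p_m*11.230602 + p_d*16.604502] = 11.052543
  V(2,-1) = exp(-r*dt) * [p_u*0.000000 + p_m*4.772073 + p_d*11.230602] = 5.080124
  V(2,+0) = exp(-r*dt) * [p_u*0.000000 + p_m*0.000000 + p_d*4.772073] = 0.812877
  V(2,+1) = exp(-r*dt) * [p_u*0.000000 + p_m*0.000000 + p_d*0.000000] = 0.000000
  V(2,+2) = exp(-r*dt) * [p_u*0.000000 + p_m*0.000000 + p_d*0.000000] = 0.000000
  V(1,-1) = exp(-r*dt) * [p_u*0.812877 + p_m*5.080124 + p_d*11.052543] = 5.385515
  V(1,+0) = exp(-r*dt) * [p_u*0.000000 + p_m*0.812877 + p_d*5.080124] = 1.404836
  V(1,+1) = exp(-r*dt) * [p_u*0.000000 + p_m*0.000000 + p_d*0.812877] = 0.138466
  V(0,+0) = exp(-r*dt) * [p_u*0.138466 + p_m*1.404836 + p_d*5.385515] = 1.872085


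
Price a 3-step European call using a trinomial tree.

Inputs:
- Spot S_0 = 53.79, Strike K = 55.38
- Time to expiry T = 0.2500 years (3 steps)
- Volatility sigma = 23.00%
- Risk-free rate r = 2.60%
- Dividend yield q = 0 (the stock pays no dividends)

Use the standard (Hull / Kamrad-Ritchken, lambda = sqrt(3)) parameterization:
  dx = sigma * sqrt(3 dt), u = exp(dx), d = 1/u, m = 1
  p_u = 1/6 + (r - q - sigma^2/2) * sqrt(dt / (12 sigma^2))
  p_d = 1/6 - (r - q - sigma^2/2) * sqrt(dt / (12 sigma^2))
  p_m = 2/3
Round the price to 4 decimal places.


dt = T/N = 0.083333; dx = sigma*sqrt(3*dt) = 0.115000
u = exp(dx) = 1.121873; d = 1/u = 0.891366
p_u = 0.166504, p_m = 0.666667, p_d = 0.166830
Discount per step: exp(-r*dt) = 0.997836
Stock lattice S(k, j) with j the centered position index:
  k=0: S(0,+0) = 53.7900
  k=1: S(1,-1) = 47.9466; S(1,+0) = 53.7900; S(1,+1) = 60.3456
  k=2: S(2,-2) = 42.7380; S(2,-1) = 47.9466; S(2,+0) = 53.7900; S(2,+1) = 60.3456; S(2,+2) = 67.7001
  k=3: S(3,-3) = 38.0952; S(3,-2) = 42.7380; S(3,-1) = 47.9466; S(3,+0) = 53.7900; S(3,+1) = 60.3456; S(3,+2) = 67.7001; S(3,+3) = 75.9509
Terminal payoffs V(N, j) = max(S_T - K, 0):
  V(3,-3) = 0.000000; V(3,-2) = 0.000000; V(3,-1) = 0.000000; V(3,+0) = 0.000000; V(3,+1) = 4.965572; V(3,+2) = 12.320095; V(3,+3) = 20.570938
Backward induction: V(k, j) = exp(-r*dt) * [p_u * V(k+1, j+1) + p_m * V(k+1, j) + p_d * V(k+1, j-1)]
  V(2,-2) = exp(-r*dt) * [p_u*0.000000 + p_m*0.000000 + p_d*0.000000] = 0.000000
  V(2,-1) = exp(-r*dt) * [p_u*0.000000 + p_m*0.000000 + p_d*0.000000] = 0.000000
  V(2,+0) = exp(-r*dt) * [p_u*4.965572 + p_m*0.000000 + p_d*0.000000] = 0.824996
  V(2,+1) = exp(-r*dt) * [p_u*12.320095 + p_m*4.965572 + p_d*0.000000] = 5.350117
  V(2,+2) = exp(-r*dt) * [p_u*20.570938 + p_m*12.320095 + p_d*4.965572] = 12.439955
  V(1,-1) = exp(-r*dt) * [p_u*0.824996 + p_m*0.000000 + p_d*0.000000] = 0.137068
  V(1,+0) = exp(-r*dt) * [p_u*5.350117 + p_m*0.824996 + p_d*0.000000] = 1.437693
  V(1,+1) = exp(-r*dt) * [p_u*12.439955 + p_m*5.350117 + p_d*0.824996] = 5.763176
  V(0,+0) = exp(-r*dt) * [p_u*5.763176 + p_m*1.437693 + p_d*0.137068] = 1.936718

Answer: Price = V(0,0) = 1.9367


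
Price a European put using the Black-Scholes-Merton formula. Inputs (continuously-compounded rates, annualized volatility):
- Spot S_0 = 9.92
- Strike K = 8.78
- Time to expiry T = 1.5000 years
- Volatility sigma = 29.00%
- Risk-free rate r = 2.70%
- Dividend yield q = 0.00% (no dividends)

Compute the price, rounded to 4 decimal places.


d1 = (ln(S/K) + (r - q + 0.5*sigma^2) * T) / (sigma * sqrt(T)) = 0.63532307
d2 = d1 - sigma * sqrt(T) = 0.28014705
exp(-rT) = 0.96030916; exp(-qT) = 1.00000000
P = K * exp(-rT) * N(-d2) - S_0 * exp(-qT) * N(-d1)
N(-d1) = 0.26260887; N(-d2) = 0.38968234
P = 8.7800 * 0.96030916 * 0.38968234 - 9.9200 * 1.00000000 * 0.26260887 = 0.6805

Answer: Price = 0.6805


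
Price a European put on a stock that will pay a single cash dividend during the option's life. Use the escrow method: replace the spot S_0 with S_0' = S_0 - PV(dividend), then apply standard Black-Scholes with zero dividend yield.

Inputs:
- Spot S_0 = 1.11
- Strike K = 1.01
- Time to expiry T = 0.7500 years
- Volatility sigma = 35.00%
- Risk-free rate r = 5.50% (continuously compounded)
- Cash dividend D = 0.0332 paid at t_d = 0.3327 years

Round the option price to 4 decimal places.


Answer: Price = 0.0765

Derivation:
PV(D) = D * exp(-r * t_d) = 0.0332 * 0.98186790 = 0.03259801
S_0' = S_0 - PV(D) = 1.1100 - 0.03259801 = 1.07740199
d1 = (ln(S_0'/K) + (r + sigma^2/2)*T) / (sigma*sqrt(T)) = 0.50077628
d2 = d1 - sigma*sqrt(T) = 0.19766739
exp(-rT) = 0.95958920
N(-d1) = 0.30826429; N(-d2) = 0.42165265
P = K * exp(-rT) * N(-d2) - S_0' * N(-d1) = 1.0100 * 0.95958920 * 0.42165265 - 1.07740199 * 0.30826429 = 0.0765


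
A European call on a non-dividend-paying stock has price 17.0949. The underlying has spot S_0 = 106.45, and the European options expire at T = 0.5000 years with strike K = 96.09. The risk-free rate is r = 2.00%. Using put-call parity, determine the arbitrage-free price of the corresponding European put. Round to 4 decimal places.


Answer: Put price = 5.7788

Derivation:
Put-call parity: C - P = S_0 * exp(-qT) - K * exp(-rT).
S_0 * exp(-qT) = 106.4500 * 1.00000000 = 106.45000000
K * exp(-rT) = 96.0900 * 0.99004983 = 95.13388852
P = C - S*exp(-qT) + K*exp(-rT)
P = 17.0949 - 106.45000000 + 95.13388852 = 5.7788


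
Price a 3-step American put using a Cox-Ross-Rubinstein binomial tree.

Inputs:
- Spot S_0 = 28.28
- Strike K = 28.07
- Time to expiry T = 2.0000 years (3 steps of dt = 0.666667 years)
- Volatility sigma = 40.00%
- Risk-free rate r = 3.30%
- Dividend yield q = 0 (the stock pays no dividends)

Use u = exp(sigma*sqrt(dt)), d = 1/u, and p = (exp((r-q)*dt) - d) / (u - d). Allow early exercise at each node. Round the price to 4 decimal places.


dt = T/N = 0.666667
u = exp(sigma*sqrt(dt)) = 1.386245; d = 1/u = 0.721373
p = (exp((r-q)*dt) - d) / (u - d) = 0.452524
Discount per step: exp(-r*dt) = 0.978240
Stock lattice S(k, i) with i counting down-moves:
  k=0: S(0,0) = 28.2800
  k=1: S(1,0) = 39.2030; S(1,1) = 20.4004
  k=2: S(2,0) = 54.3450; S(2,1) = 28.2800; S(2,2) = 14.7163
  k=3: S(3,0) = 75.3354; S(3,1) = 39.2030; S(3,2) = 20.4004; S(3,3) = 10.6160
Terminal payoffs V(N, i) = max(K - S_T, 0):
  V(3,0) = 0.000000; V(3,1) = 0.000000; V(3,2) = 7.669565; V(3,3) = 17.454036
Backward induction: V(k, i) = exp(-r*dt) * [p * V(k+1, i) + (1-p) * V(k+1, i+1)]; then take max(V_cont, immediate exercise) for American.
  V(2,0) = exp(-r*dt) * [p*0.000000 + (1-p)*0.000000] = 0.000000; exercise = 0.000000; V(2,0) = max -> 0.000000
  V(2,1) = exp(-r*dt) * [p*0.000000 + (1-p)*7.669565] = 4.107534; exercise = 0.000000; V(2,1) = max -> 4.107534
  V(2,2) = exp(-r*dt) * [p*7.669565 + (1-p)*17.454036] = 12.742876; exercise = 13.353673; V(2,2) = max -> 13.353673
  V(1,0) = exp(-r*dt) * [p*0.000000 + (1-p)*4.107534] = 2.199843; exercise = 0.000000; V(1,0) = max -> 2.199843
  V(1,1) = exp(-r*dt) * [p*4.107534 + (1-p)*13.353673] = 8.970043; exercise = 7.669565; V(1,1) = max -> 8.970043
  V(0,0) = exp(-r*dt) * [p*2.199843 + (1-p)*8.970043] = 5.777843; exercise = 0.000000; V(0,0) = max -> 5.777843

Answer: Price = V(0,0) = 5.7778


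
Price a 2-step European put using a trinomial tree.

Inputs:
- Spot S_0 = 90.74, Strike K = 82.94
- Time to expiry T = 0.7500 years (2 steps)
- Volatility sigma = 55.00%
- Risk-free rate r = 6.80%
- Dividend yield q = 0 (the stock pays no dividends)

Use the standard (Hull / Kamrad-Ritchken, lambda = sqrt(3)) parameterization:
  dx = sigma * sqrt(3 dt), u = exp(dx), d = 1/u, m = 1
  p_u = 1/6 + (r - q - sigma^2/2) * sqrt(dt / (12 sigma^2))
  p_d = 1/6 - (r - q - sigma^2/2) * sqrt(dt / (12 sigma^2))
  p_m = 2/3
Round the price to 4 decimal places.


Answer: Price = V(0,0) = 9.8615

Derivation:
dt = T/N = 0.375000; dx = sigma*sqrt(3*dt) = 0.583363
u = exp(dx) = 1.792055; d = 1/u = 0.558019
p_u = 0.139909, p_m = 0.666667, p_d = 0.193424
Discount per step: exp(-r*dt) = 0.974822
Stock lattice S(k, j) with j the centered position index:
  k=0: S(0,+0) = 90.7400
  k=1: S(1,-1) = 50.6346; S(1,+0) = 90.7400; S(1,+1) = 162.6111
  k=2: S(2,-2) = 28.2550; S(2,-1) = 50.6346; S(2,+0) = 90.7400; S(2,+1) = 162.6111; S(2,+2) = 291.4080
Terminal payoffs V(N, j) = max(K - S_T, 0):
  V(2,-2) = 54.684953; V(2,-1) = 32.305398; V(2,+0) = 0.000000; V(2,+1) = 0.000000; V(2,+2) = 0.000000
Backward induction: V(k, j) = exp(-r*dt) * [p_u * V(k+1, j+1) + p_m * V(k+1, j) + p_d * V(k+1, j-1)]
  V(1,-1) = exp(-r*dt) * [p_u*0.000000 + p_m*32.305398 + p_d*54.684953] = 31.305765
  V(1,+0) = exp(-r*dt) * [p_u*0.000000 + p_m*0.000000 + p_d*32.305398] = 6.091321
  V(1,+1) = exp(-r*dt) * [p_u*0.000000 + p_m*0.000000 + p_d*0.000000] = 0.000000
  V(0,+0) = exp(-r*dt) * [p_u*0.000000 + p_m*6.091321 + p_d*31.305765] = 9.861473


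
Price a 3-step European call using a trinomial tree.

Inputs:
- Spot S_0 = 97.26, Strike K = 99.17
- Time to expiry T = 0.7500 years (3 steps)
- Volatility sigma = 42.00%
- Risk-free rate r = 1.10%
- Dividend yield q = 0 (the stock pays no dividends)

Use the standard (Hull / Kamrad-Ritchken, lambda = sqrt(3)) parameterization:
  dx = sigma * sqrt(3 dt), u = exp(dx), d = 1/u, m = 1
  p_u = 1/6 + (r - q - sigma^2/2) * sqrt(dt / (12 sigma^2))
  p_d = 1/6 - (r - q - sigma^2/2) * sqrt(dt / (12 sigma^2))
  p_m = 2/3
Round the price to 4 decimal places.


Answer: Price = V(0,0) = 12.5114

Derivation:
dt = T/N = 0.250000; dx = sigma*sqrt(3*dt) = 0.363731
u = exp(dx) = 1.438687; d = 1/u = 0.695078
p_u = 0.140136, p_m = 0.666667, p_d = 0.193197
Discount per step: exp(-r*dt) = 0.997254
Stock lattice S(k, j) with j the centered position index:
  k=0: S(0,+0) = 97.2600
  k=1: S(1,-1) = 67.6033; S(1,+0) = 97.2600; S(1,+1) = 139.9267
  k=2: S(2,-2) = 46.9896; S(2,-1) = 67.6033; S(2,+0) = 97.2600; S(2,+1) = 139.9267; S(2,+2) = 201.3106
  k=3: S(3,-3) = 32.6615; S(3,-2) = 46.9896; S(3,-1) = 67.6033; S(3,+0) = 97.2600; S(3,+1) = 139.9267; S(3,+2) = 201.3106; S(3,+3) = 289.6229
Terminal payoffs V(N, j) = max(S_T - K, 0):
  V(3,-3) = 0.000000; V(3,-2) = 0.000000; V(3,-1) = 0.000000; V(3,+0) = 0.000000; V(3,+1) = 40.756666; V(3,+2) = 102.140631; V(3,+3) = 190.452924
Backward induction: V(k, j) = exp(-r*dt) * [p_u * V(k+1, j+1) + p_m * V(k+1, j) + p_d * V(k+1, j-1)]
  V(2,-2) = exp(-r*dt) * [p_u*0.000000 + p_m*0.000000 + p_d*0.000000] = 0.000000
  V(2,-1) = exp(-r*dt) * [p_u*0.000000 + p_m*0.000000 + p_d*0.000000] = 0.000000
  V(2,+0) = exp(-r*dt) * [p_u*40.756666 + p_m*0.000000 + p_d*0.000000] = 5.695793
  V(2,+1) = exp(-r*dt) * [p_u*102.140631 + p_m*40.756666 + p_d*0.000000] = 41.370769
  V(2,+2) = exp(-r*dt) * [p_u*190.452924 + p_m*102.140631 + p_d*40.756666] = 102.375232
  V(1,-1) = exp(-r*dt) * [p_u*5.695793 + p_m*0.000000 + p_d*0.000000] = 0.795994
  V(1,+0) = exp(-r*dt) * [p_u*41.370769 + p_m*5.695793 + p_d*0.000000] = 9.568382
  V(1,+1) = exp(-r*dt) * [p_u*102.375232 + p_m*41.370769 + p_d*5.695793] = 42.909222
  V(0,+0) = exp(-r*dt) * [p_u*42.909222 + p_m*9.568382 + p_d*0.795994] = 12.511380


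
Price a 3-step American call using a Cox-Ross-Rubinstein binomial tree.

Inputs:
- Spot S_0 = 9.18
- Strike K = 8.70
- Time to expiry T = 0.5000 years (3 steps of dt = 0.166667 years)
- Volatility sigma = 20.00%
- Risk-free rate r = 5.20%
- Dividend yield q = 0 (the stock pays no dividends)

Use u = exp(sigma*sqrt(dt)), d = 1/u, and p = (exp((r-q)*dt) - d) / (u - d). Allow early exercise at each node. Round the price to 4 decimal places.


dt = T/N = 0.166667
u = exp(sigma*sqrt(dt)) = 1.085076; d = 1/u = 0.921595
p = (exp((r-q)*dt) - d) / (u - d) = 0.532843
Discount per step: exp(-r*dt) = 0.991371
Stock lattice S(k, i) with i counting down-moves:
  k=0: S(0,0) = 9.1800
  k=1: S(1,0) = 9.9610; S(1,1) = 8.4602
  k=2: S(2,0) = 10.8084; S(2,1) = 9.1800; S(2,2) = 7.7969
  k=3: S(3,0) = 11.7280; S(3,1) = 9.9610; S(3,2) = 8.4602; S(3,3) = 7.1856
Terminal payoffs V(N, i) = max(S_T - K, 0):
  V(3,0) = 3.027965; V(3,1) = 1.260994; V(3,2) = 0.000000; V(3,3) = 0.000000
Backward induction: V(k, i) = exp(-r*dt) * [p * V(k+1, i) + (1-p) * V(k+1, i+1)]; then take max(V_cont, immediate exercise) for American.
  V(2,0) = exp(-r*dt) * [p*3.027965 + (1-p)*1.260994] = 2.183506; exercise = 2.108431; V(2,0) = max -> 2.183506
  V(2,1) = exp(-r*dt) * [p*1.260994 + (1-p)*0.000000] = 0.666113; exercise = 0.480000; V(2,1) = max -> 0.666113
  V(2,2) = exp(-r*dt) * [p*0.000000 + (1-p)*0.000000] = 0.000000; exercise = 0.000000; V(2,2) = max -> 0.000000
  V(1,0) = exp(-r*dt) * [p*2.183506 + (1-p)*0.666113] = 1.461920; exercise = 1.260994; V(1,0) = max -> 1.461920
  V(1,1) = exp(-r*dt) * [p*0.666113 + (1-p)*0.000000] = 0.351871; exercise = 0.000000; V(1,1) = max -> 0.351871
  V(0,0) = exp(-r*dt) * [p*1.461920 + (1-p)*0.351871] = 0.935212; exercise = 0.480000; V(0,0) = max -> 0.935212

Answer: Price = V(0,0) = 0.9352


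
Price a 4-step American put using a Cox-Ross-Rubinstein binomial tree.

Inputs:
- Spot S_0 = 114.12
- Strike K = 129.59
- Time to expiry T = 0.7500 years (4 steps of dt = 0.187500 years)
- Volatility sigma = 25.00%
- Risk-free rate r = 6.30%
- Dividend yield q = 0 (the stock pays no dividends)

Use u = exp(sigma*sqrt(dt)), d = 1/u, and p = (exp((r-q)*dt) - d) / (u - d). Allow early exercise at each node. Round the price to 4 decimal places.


dt = T/N = 0.187500
u = exp(sigma*sqrt(dt)) = 1.114330; d = 1/u = 0.897400
p = (exp((r-q)*dt) - d) / (u - d) = 0.527739
Discount per step: exp(-r*dt) = 0.988257
Stock lattice S(k, i) with i counting down-moves:
  k=0: S(0,0) = 114.1200
  k=1: S(1,0) = 127.1673; S(1,1) = 102.4113
  k=2: S(2,0) = 141.7063; S(2,1) = 114.1200; S(2,2) = 91.9040
  k=3: S(3,0) = 157.9076; S(3,1) = 127.1673; S(3,2) = 102.4113; S(3,3) = 82.4747
  k=4: S(4,0) = 175.9611; S(4,1) = 141.7063; S(4,2) = 114.1200; S(4,3) = 91.9040; S(4,4) = 74.0128
Terminal payoffs V(N, i) = max(K - S_T, 0):
  V(4,0) = 0.000000; V(4,1) = 0.000000; V(4,2) = 15.470000; V(4,3) = 37.686035; V(4,4) = 55.577217
Backward induction: V(k, i) = exp(-r*dt) * [p * V(k+1, i) + (1-p) * V(k+1, i+1)]; then take max(V_cont, immediate exercise) for American.
  V(3,0) = exp(-r*dt) * [p*0.000000 + (1-p)*0.000000] = 0.000000; exercise = 0.000000; V(3,0) = max -> 0.000000
  V(3,1) = exp(-r*dt) * [p*0.000000 + (1-p)*15.470000] = 7.220082; exercise = 2.422680; V(3,1) = max -> 7.220082
  V(3,2) = exp(-r*dt) * [p*15.470000 + (1-p)*37.686035] = 25.656894; exercise = 27.178670; V(3,2) = max -> 27.178670
  V(3,3) = exp(-r*dt) * [p*37.686035 + (1-p)*55.577217] = 45.593572; exercise = 47.115348; V(3,3) = max -> 47.115348
  V(2,0) = exp(-r*dt) * [p*0.000000 + (1-p)*7.220082] = 3.369721; exercise = 0.000000; V(2,0) = max -> 3.369721
  V(2,1) = exp(-r*dt) * [p*7.220082 + (1-p)*27.178670] = 16.450270; exercise = 15.470000; V(2,1) = max -> 16.450270
  V(2,2) = exp(-r*dt) * [p*27.178670 + (1-p)*47.115348] = 36.164259; exercise = 37.686035; V(2,2) = max -> 37.686035
  V(1,0) = exp(-r*dt) * [p*3.369721 + (1-p)*16.450270] = 9.435040; exercise = 2.422680; V(1,0) = max -> 9.435040
  V(1,1) = exp(-r*dt) * [p*16.450270 + (1-p)*37.686035] = 26.168146; exercise = 27.178670; V(1,1) = max -> 27.178670
  V(0,0) = exp(-r*dt) * [p*9.435040 + (1-p)*27.178670] = 17.605464; exercise = 15.470000; V(0,0) = max -> 17.605464

Answer: Price = V(0,0) = 17.6055


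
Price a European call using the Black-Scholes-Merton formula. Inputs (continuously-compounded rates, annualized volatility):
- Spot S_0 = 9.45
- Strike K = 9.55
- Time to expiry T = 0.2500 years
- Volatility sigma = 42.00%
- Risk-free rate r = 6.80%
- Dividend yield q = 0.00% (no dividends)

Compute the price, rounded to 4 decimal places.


Answer: Price = 0.8186

Derivation:
d1 = (ln(S/K) + (r - q + 0.5*sigma^2) * T) / (sigma * sqrt(T)) = 0.13582660
d2 = d1 - sigma * sqrt(T) = -0.07417340
exp(-rT) = 0.98314368; exp(-qT) = 1.00000000
C = S_0 * exp(-qT) * N(d1) - K * exp(-rT) * N(d2)
N(d1) = 0.55402082; N(d2) = 0.47043621
C = 9.4500 * 1.00000000 * 0.55402082 - 9.5500 * 0.98314368 * 0.47043621 = 0.8186


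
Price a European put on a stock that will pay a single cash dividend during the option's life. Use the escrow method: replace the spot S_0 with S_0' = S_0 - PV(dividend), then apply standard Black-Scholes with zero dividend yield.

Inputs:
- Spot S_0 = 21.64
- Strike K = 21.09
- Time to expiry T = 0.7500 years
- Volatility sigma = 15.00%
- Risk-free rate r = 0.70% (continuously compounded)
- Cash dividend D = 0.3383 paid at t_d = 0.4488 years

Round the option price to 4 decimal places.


Answer: Price = 0.9408

Derivation:
PV(D) = D * exp(-r * t_d) = 0.3383 * 0.99686333 = 0.33723886
S_0' = S_0 - PV(D) = 21.6400 - 0.33723886 = 21.30276114
d1 = (ln(S_0'/K) + (r + sigma^2/2)*T) / (sigma*sqrt(T)) = 0.18263668
d2 = d1 - sigma*sqrt(T) = 0.05273287
exp(-rT) = 0.99476376
N(-d1) = 0.42754155; N(-d2) = 0.47897237
P = K * exp(-rT) * N(-d2) - S_0' * N(-d1) = 21.0900 * 0.99476376 * 0.47897237 - 21.30276114 * 0.42754155 = 0.9408


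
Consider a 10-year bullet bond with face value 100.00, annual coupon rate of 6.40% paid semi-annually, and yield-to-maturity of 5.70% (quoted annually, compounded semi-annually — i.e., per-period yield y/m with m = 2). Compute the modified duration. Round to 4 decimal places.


Answer: Modified duration = 7.3980

Derivation:
Coupon per period c = face * coupon_rate / m = 3.200000
Periods per year m = 2; per-period yield y/m = 0.028500
Number of cashflows N = 20
Cashflows (t years, CF_t, discount factor 1/(1+y/m)^(m*t), PV):
  t = 0.5000: CF_t = 3.200000, DF = 0.972290, PV = 3.111327
  t = 1.0000: CF_t = 3.200000, DF = 0.945347, PV = 3.025111
  t = 1.5000: CF_t = 3.200000, DF = 0.919152, PV = 2.941285
  t = 2.0000: CF_t = 3.200000, DF = 0.893682, PV = 2.859781
  t = 2.5000: CF_t = 3.200000, DF = 0.868917, PV = 2.780536
  t = 3.0000: CF_t = 3.200000, DF = 0.844840, PV = 2.703486
  t = 3.5000: CF_t = 3.200000, DF = 0.821429, PV = 2.628572
  t = 4.0000: CF_t = 3.200000, DF = 0.798667, PV = 2.555734
  t = 4.5000: CF_t = 3.200000, DF = 0.776536, PV = 2.484914
  t = 5.0000: CF_t = 3.200000, DF = 0.755018, PV = 2.416056
  t = 5.5000: CF_t = 3.200000, DF = 0.734096, PV = 2.349107
  t = 6.0000: CF_t = 3.200000, DF = 0.713754, PV = 2.284012
  t = 6.5000: CF_t = 3.200000, DF = 0.693976, PV = 2.220722
  t = 7.0000: CF_t = 3.200000, DF = 0.674745, PV = 2.159185
  t = 7.5000: CF_t = 3.200000, DF = 0.656048, PV = 2.099353
  t = 8.0000: CF_t = 3.200000, DF = 0.637869, PV = 2.041180
  t = 8.5000: CF_t = 3.200000, DF = 0.620193, PV = 1.984618
  t = 9.0000: CF_t = 3.200000, DF = 0.603007, PV = 1.929624
  t = 9.5000: CF_t = 3.200000, DF = 0.586298, PV = 1.876153
  t = 10.0000: CF_t = 103.200000, DF = 0.570051, PV = 58.829313
Price P = sum_t PV_t = 105.280070
First compute Macaulay numerator sum_t t * PV_t:
  t * PV_t at t = 0.5000: 1.555664
  t * PV_t at t = 1.0000: 3.025111
  t * PV_t at t = 1.5000: 4.411927
  t * PV_t at t = 2.0000: 5.719562
  t * PV_t at t = 2.5000: 6.951340
  t * PV_t at t = 3.0000: 8.110459
  t * PV_t at t = 3.5000: 9.200003
  t * PV_t at t = 4.0000: 10.222935
  t * PV_t at t = 4.5000: 11.182112
  t * PV_t at t = 5.0000: 12.080281
  t * PV_t at t = 5.5000: 12.920086
  t * PV_t at t = 6.0000: 13.704073
  t * PV_t at t = 6.5000: 14.434691
  t * PV_t at t = 7.0000: 15.114294
  t * PV_t at t = 7.5000: 15.745150
  t * PV_t at t = 8.0000: 16.329438
  t * PV_t at t = 8.5000: 16.869254
  t * PV_t at t = 9.0000: 17.366614
  t * PV_t at t = 9.5000: 17.823458
  t * PV_t at t = 10.0000: 588.293130
Macaulay duration D = 801.059582 / 105.280070 = 7.608844
Modified duration = D / (1 + y/m) = 7.608844 / (1 + 0.028500) = 7.398001


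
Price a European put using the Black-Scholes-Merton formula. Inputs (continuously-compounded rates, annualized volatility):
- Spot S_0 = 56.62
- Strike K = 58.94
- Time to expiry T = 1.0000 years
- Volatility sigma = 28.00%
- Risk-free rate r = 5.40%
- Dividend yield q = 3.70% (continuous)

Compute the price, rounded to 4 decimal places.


d1 = (ln(S/K) + (r - q + 0.5*sigma^2) * T) / (sigma * sqrt(T)) = 0.05729394
d2 = d1 - sigma * sqrt(T) = -0.22270606
exp(-rT) = 0.94743211; exp(-qT) = 0.96367614
P = K * exp(-rT) * N(-d2) - S_0 * exp(-qT) * N(-d1)
N(-d1) = 0.47715552; N(-d2) = 0.58811786
P = 58.9400 * 0.94743211 * 0.58811786 - 56.6200 * 0.96367614 * 0.47715552 = 6.8063

Answer: Price = 6.8063


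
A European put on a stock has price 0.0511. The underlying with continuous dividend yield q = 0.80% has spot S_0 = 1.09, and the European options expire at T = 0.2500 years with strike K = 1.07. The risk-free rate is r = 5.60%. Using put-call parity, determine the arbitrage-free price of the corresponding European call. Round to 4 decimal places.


Put-call parity: C - P = S_0 * exp(-qT) - K * exp(-rT).
S_0 * exp(-qT) = 1.0900 * 0.99800200 = 1.08782218
K * exp(-rT) = 1.0700 * 0.98609754 = 1.05512437
C = P + S*exp(-qT) - K*exp(-rT)
C = 0.0511 + 1.08782218 - 1.05512437 = 0.0838

Answer: Call price = 0.0838


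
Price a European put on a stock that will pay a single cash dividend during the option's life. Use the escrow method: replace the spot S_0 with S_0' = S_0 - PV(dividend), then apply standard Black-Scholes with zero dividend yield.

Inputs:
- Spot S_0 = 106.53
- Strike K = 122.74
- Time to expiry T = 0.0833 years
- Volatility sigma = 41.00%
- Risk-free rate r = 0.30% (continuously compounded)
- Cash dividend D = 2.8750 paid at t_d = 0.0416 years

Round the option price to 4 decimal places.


PV(D) = D * exp(-r * t_d) = 2.8750 * 0.99987521 = 2.87464122
S_0' = S_0 - PV(D) = 106.5300 - 2.87464122 = 103.65535878
d1 = (ln(S_0'/K) + (r + sigma^2/2)*T) / (sigma*sqrt(T)) = -1.36686566
d2 = d1 - sigma*sqrt(T) = -1.48519879
exp(-rT) = 0.99975013
N(-d1) = 0.91416629; N(-d2) = 0.93125441
P = K * exp(-rT) * N(-d2) - S_0' * N(-d1) = 122.7400 * 0.99975013 * 0.93125441 - 103.65535878 * 0.91416629 = 19.5154

Answer: Price = 19.5154


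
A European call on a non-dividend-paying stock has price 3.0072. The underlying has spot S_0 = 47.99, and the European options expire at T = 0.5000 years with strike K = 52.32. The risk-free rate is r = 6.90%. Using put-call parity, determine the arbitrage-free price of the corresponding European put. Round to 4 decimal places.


Put-call parity: C - P = S_0 * exp(-qT) - K * exp(-rT).
S_0 * exp(-qT) = 47.9900 * 1.00000000 = 47.99000000
K * exp(-rT) = 52.3200 * 0.96608834 = 50.54574193
P = C - S*exp(-qT) + K*exp(-rT)
P = 3.0072 - 47.99000000 + 50.54574193 = 5.5629

Answer: Put price = 5.5629


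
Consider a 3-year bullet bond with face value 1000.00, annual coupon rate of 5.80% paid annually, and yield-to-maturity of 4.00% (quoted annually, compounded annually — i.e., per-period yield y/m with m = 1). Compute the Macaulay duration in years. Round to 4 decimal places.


Answer: Macaulay duration = 2.8427 years

Derivation:
Coupon per period c = face * coupon_rate / m = 58.000000
Periods per year m = 1; per-period yield y/m = 0.040000
Number of cashflows N = 3
Cashflows (t years, CF_t, discount factor 1/(1+y/m)^(m*t), PV):
  t = 1.0000: CF_t = 58.000000, DF = 0.961538, PV = 55.769231
  t = 2.0000: CF_t = 58.000000, DF = 0.924556, PV = 53.624260
  t = 3.0000: CF_t = 1058.000000, DF = 0.888996, PV = 940.558147
Price P = sum_t PV_t = 1049.951639
Macaulay numerator sum_t t * PV_t:
  t * PV_t at t = 1.0000: 55.769231
  t * PV_t at t = 2.0000: 107.248521
  t * PV_t at t = 3.0000: 2821.674442
Macaulay duration D = (sum_t t * PV_t) / P = 2984.692194 / 1049.951639 = 2.842695


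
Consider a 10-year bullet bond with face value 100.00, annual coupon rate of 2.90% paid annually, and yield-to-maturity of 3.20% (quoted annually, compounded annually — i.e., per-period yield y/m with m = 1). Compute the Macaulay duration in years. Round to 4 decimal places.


Coupon per period c = face * coupon_rate / m = 2.900000
Periods per year m = 1; per-period yield y/m = 0.032000
Number of cashflows N = 10
Cashflows (t years, CF_t, discount factor 1/(1+y/m)^(m*t), PV):
  t = 1.0000: CF_t = 2.900000, DF = 0.968992, PV = 2.810078
  t = 2.0000: CF_t = 2.900000, DF = 0.938946, PV = 2.722943
  t = 3.0000: CF_t = 2.900000, DF = 0.909831, PV = 2.638511
  t = 4.0000: CF_t = 2.900000, DF = 0.881620, PV = 2.556697
  t = 5.0000: CF_t = 2.900000, DF = 0.854283, PV = 2.477419
  t = 6.0000: CF_t = 2.900000, DF = 0.827793, PV = 2.400600
  t = 7.0000: CF_t = 2.900000, DF = 0.802125, PV = 2.326163
  t = 8.0000: CF_t = 2.900000, DF = 0.777253, PV = 2.254034
  t = 9.0000: CF_t = 2.900000, DF = 0.753152, PV = 2.184141
  t = 10.0000: CF_t = 102.900000, DF = 0.729799, PV = 75.096276
Price P = sum_t PV_t = 97.466862
Macaulay numerator sum_t t * PV_t:
  t * PV_t at t = 1.0000: 2.810078
  t * PV_t at t = 2.0000: 5.445887
  t * PV_t at t = 3.0000: 7.915533
  t * PV_t at t = 4.0000: 10.226787
  t * PV_t at t = 5.0000: 12.387096
  t * PV_t at t = 6.0000: 14.403600
  t * PV_t at t = 7.0000: 16.283140
  t * PV_t at t = 8.0000: 18.032270
  t * PV_t at t = 9.0000: 19.657271
  t * PV_t at t = 10.0000: 750.962761
Macaulay duration D = (sum_t t * PV_t) / P = 858.124424 / 97.466862 = 8.804269

Answer: Macaulay duration = 8.8043 years


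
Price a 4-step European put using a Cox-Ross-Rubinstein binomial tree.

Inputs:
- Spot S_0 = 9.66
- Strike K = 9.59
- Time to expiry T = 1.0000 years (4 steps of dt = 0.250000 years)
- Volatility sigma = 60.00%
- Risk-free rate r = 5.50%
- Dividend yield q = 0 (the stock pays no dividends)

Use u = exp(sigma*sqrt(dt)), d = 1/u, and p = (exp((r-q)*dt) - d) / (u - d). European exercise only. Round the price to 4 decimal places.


Answer: Price = V(0,0) = 1.8081

Derivation:
dt = T/N = 0.250000
u = exp(sigma*sqrt(dt)) = 1.349859; d = 1/u = 0.740818
p = (exp((r-q)*dt) - d) / (u - d) = 0.448290
Discount per step: exp(-r*dt) = 0.986344
Stock lattice S(k, i) with i counting down-moves:
  k=0: S(0,0) = 9.6600
  k=1: S(1,0) = 13.0396; S(1,1) = 7.1563
  k=2: S(2,0) = 17.6017; S(2,1) = 9.6600; S(2,2) = 5.3015
  k=3: S(3,0) = 23.7598; S(3,1) = 13.0396; S(3,2) = 7.1563; S(3,3) = 3.9275
  k=4: S(4,0) = 32.0723; S(4,1) = 17.6017; S(4,2) = 9.6600; S(4,3) = 5.3015; S(4,4) = 2.9095
Terminal payoffs V(N, i) = max(K - S_T, 0):
  V(4,0) = 0.000000; V(4,1) = 0.000000; V(4,2) = 0.000000; V(4,3) = 4.288480; V(4,4) = 6.680464
Backward induction: V(k, i) = exp(-r*dt) * [p * V(k+1, i) + (1-p) * V(k+1, i+1)].
  V(3,0) = exp(-r*dt) * [p*0.000000 + (1-p)*0.000000] = 0.000000
  V(3,1) = exp(-r*dt) * [p*0.000000 + (1-p)*0.000000] = 0.000000
  V(3,2) = exp(-r*dt) * [p*0.000000 + (1-p)*4.288480] = 2.333688
  V(3,3) = exp(-r*dt) * [p*4.288480 + (1-p)*6.680464] = 5.531577
  V(2,0) = exp(-r*dt) * [p*0.000000 + (1-p)*0.000000] = 0.000000
  V(2,1) = exp(-r*dt) * [p*0.000000 + (1-p)*2.333688] = 1.269937
  V(2,2) = exp(-r*dt) * [p*2.333688 + (1-p)*5.531577] = 4.042034
  V(1,0) = exp(-r*dt) * [p*0.000000 + (1-p)*1.269937] = 0.691069
  V(1,1) = exp(-r*dt) * [p*1.269937 + (1-p)*4.042034] = 2.761103
  V(0,0) = exp(-r*dt) * [p*0.691069 + (1-p)*2.761103] = 1.808095


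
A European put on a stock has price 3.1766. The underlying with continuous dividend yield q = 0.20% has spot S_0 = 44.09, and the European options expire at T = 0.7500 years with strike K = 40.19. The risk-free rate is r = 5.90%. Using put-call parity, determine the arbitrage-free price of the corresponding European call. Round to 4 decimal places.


Answer: Call price = 8.7501

Derivation:
Put-call parity: C - P = S_0 * exp(-qT) - K * exp(-rT).
S_0 * exp(-qT) = 44.0900 * 0.99850112 = 44.02391458
K * exp(-rT) = 40.1900 * 0.95671475 = 38.45036576
C = P + S*exp(-qT) - K*exp(-rT)
C = 3.1766 + 44.02391458 - 38.45036576 = 8.7501


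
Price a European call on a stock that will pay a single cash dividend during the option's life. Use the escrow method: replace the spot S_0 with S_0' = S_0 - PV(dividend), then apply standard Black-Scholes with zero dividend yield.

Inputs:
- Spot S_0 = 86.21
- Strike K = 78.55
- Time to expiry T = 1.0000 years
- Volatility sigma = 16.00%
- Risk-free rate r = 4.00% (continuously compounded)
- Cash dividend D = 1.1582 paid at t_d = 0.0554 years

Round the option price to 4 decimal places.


PV(D) = D * exp(-r * t_d) = 1.1582 * 0.99778645 = 1.15563627
S_0' = S_0 - PV(D) = 86.2100 - 1.15563627 = 85.05436373
d1 = (ln(S_0'/K) + (r + sigma^2/2)*T) / (sigma*sqrt(T)) = 0.82722038
d2 = d1 - sigma*sqrt(T) = 0.66722038
exp(-rT) = 0.96078944
N(d1) = 0.79594392; N(d2) = 0.74768431
C = S_0' * N(d1) - K * exp(-rT) * N(d2) = 85.05436373 * 0.79594392 - 78.5500 * 0.96078944 * 0.74768431 = 11.2708

Answer: Price = 11.2708


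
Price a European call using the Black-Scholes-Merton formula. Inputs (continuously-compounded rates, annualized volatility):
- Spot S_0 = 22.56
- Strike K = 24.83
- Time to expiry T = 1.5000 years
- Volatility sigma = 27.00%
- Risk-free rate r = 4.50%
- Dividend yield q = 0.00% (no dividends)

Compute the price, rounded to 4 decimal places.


d1 = (ln(S/K) + (r - q + 0.5*sigma^2) * T) / (sigma * sqrt(T)) = 0.07953532
d2 = d1 - sigma * sqrt(T) = -0.25114580
exp(-rT) = 0.93472772; exp(-qT) = 1.00000000
C = S_0 * exp(-qT) * N(d1) - K * exp(-rT) * N(d2)
N(d1) = 0.53169658; N(d2) = 0.40085069
C = 22.5600 * 1.00000000 * 0.53169658 - 24.8300 * 0.93472772 * 0.40085069 = 2.6916

Answer: Price = 2.6916


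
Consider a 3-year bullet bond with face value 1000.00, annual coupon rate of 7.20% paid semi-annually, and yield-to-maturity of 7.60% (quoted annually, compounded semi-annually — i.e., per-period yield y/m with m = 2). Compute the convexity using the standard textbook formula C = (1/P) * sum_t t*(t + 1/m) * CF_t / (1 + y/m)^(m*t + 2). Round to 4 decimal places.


Coupon per period c = face * coupon_rate / m = 36.000000
Periods per year m = 2; per-period yield y/m = 0.038000
Number of cashflows N = 6
Cashflows (t years, CF_t, discount factor 1/(1+y/m)^(m*t), PV):
  t = 0.5000: CF_t = 36.000000, DF = 0.963391, PV = 34.682081
  t = 1.0000: CF_t = 36.000000, DF = 0.928122, PV = 33.412409
  t = 1.5000: CF_t = 36.000000, DF = 0.894145, PV = 32.189219
  t = 2.0000: CF_t = 36.000000, DF = 0.861411, PV = 31.010808
  t = 2.5000: CF_t = 36.000000, DF = 0.829876, PV = 29.875538
  t = 3.0000: CF_t = 1036.000000, DF = 0.799495, PV = 828.277062
Price P = sum_t PV_t = 989.447118
Convexity numerator sum_t t*(t + 1/m) * CF_t / (1+y/m)^(m*t + 2):
  t = 0.5000: term = 16.094610
  t = 1.0000: term = 46.516212
  t = 1.5000: term = 89.626614
  t = 2.0000: term = 143.909142
  t = 2.5000: term = 207.961188
  t = 3.0000: term = 8071.796911
Convexity = (1/P) * sum = 8575.904677 / 989.447118 = 8.667370

Answer: Convexity = 8.6674
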